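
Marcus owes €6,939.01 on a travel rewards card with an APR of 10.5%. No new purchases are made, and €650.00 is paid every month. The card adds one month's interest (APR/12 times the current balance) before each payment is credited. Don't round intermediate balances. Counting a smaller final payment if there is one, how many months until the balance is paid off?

Monthly rate r = 10.5%/12 = 0.875% = 0.00875.
Recurrence: B ← B·(1+r) − €650.00.
Month 1: interest €60.72; balance after payment €6,349.73.
Month 2: interest €55.56; balance after payment €5,755.29.
Closed form: n = −ln(1 − rB₀/P)/ln(1+r) = −ln(0.90659)/ln(1.00875) ≈ 11.256, so the balance reaches zero during payment 12.

12 payments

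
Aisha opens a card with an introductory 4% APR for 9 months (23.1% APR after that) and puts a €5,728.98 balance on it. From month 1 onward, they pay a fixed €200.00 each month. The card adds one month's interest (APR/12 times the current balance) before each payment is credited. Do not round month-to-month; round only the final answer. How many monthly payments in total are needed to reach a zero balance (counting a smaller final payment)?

36 months

Promo months 1–9 at r₀ = 4%/12 = 0.00333333; months 10+ at r₁ = 23.1%/12 = 0.01925.
After month 9: iterate B ← B·(1+r₀) − €200.00 for 9 months → €4,078.97.
Then at r₁ with €200.00/mo: n₂ = −ln(1 − r₁·B/P)/ln(1+r₁) ≈ 26.15 → 27 more payments.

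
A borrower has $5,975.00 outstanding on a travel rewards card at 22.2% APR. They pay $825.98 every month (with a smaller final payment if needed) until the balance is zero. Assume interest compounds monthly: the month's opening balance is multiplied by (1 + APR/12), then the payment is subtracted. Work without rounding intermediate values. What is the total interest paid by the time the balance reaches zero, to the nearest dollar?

Monthly rate r = 22.2%/12 = 1.85% = 0.0185.
Payoff takes n = ⌈−ln(1 − rB₀/P)/ln(1+r)⌉ = ⌈7.838⌉ = 8 payments; the last is $692.81.
Total paid = 7·$825.98 + $692.81 = $6,474.67.
Total interest = total paid − principal = $6,474.67 − $5,975.00 = $499.67.

$500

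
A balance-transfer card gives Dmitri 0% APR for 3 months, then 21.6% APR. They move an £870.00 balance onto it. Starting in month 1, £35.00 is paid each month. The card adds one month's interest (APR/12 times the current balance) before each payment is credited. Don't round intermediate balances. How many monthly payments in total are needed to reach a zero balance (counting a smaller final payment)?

32 payments

Promo months 1–3 at r₀ = 0%/12 = 0; months 4+ at r₁ = 21.6%/12 = 0.018.
After month 3 (no interest yet): B = £870.00 − 3·£35.00 = £765.00.
Then at r₁ with £35.00/mo: n₂ = −ln(1 − r₁·B/P)/ln(1+r₁) ≈ 28.02 → 29 more payments.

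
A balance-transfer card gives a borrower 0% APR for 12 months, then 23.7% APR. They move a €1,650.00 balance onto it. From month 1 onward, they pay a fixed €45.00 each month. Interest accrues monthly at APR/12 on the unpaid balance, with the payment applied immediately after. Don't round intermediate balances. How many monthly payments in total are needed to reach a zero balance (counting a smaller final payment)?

47 payments

Promo months 1–12 at r₀ = 0%/12 = 0; months 13+ at r₁ = 23.7%/12 = 0.01975.
After month 12 (no interest yet): B = €1,650.00 − 12·€45.00 = €1,110.00.
Then at r₁ with €45.00/mo: n₂ = −ln(1 − r₁·B/P)/ln(1+r₁) ≈ 34.15 → 35 more payments.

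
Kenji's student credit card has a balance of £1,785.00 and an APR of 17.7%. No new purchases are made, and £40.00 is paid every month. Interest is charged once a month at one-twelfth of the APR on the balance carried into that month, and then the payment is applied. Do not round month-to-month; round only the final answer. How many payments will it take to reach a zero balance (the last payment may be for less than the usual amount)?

74 months

Monthly rate r = 17.7%/12 = 1.475% = 0.01475.
Recurrence: B ← B·(1+r) − £40.00.
Month 1: interest £26.33; balance after payment £1,771.33.
Month 2: interest £26.13; balance after payment £1,757.46.
Closed form: n = −ln(1 − rB₀/P)/ln(1+r) = −ln(0.34178)/ln(1.01475) ≈ 73.321, so the balance reaches zero during payment 74.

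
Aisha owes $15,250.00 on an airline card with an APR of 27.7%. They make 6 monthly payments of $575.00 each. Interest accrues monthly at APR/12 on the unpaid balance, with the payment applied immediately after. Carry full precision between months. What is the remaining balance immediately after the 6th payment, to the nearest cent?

Monthly rate r = 27.7%/12 = 2.30833% = 0.0230833.
Each month: B ← B·(1+r) − $575.00.
Month 1: interest $352.02; balance after payment $15,027.02.
Month 2: interest $346.87; balance after payment $14,798.89.
Month 3: interest $341.61; balance after payment $14,565.50.
Month 4: interest $336.22; balance after payment $14,326.72.
Month 5: interest $330.71; balance after payment $14,082.43.
Month 6: interest $325.07; balance after payment $13,832.50.

$13,832.50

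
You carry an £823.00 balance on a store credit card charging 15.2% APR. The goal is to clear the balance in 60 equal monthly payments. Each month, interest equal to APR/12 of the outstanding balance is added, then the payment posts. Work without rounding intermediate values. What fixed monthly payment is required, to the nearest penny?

£19.67

Monthly rate r = 15.2%/12 = 1.26667% = 0.0126667.
Level-payment amortization: P = B₀·r / (1 − (1+r)^(−n)) = 823.00·0.0126667 / (1 − 1.01267^(−60)).
Denominator 1 − (1+r)^(−60) = 0.530096033.
P = 10.4247 / 0.530096033 ≈ 19.67.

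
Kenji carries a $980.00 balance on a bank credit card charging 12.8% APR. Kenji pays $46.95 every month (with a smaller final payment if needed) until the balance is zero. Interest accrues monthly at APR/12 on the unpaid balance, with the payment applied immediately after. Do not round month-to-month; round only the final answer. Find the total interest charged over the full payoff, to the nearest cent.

$134.54

Monthly rate r = 12.8%/12 = 1.06667% = 0.0106667.
Payoff takes n = ⌈−ln(1 − rB₀/P)/ln(1+r)⌉ = ⌈23.738⌉ = 24 payments; the last is $34.69.
Total paid = 23·$46.95 + $34.69 = $1,114.54.
Total interest = total paid − principal = $1,114.54 − $980.00 = $134.54.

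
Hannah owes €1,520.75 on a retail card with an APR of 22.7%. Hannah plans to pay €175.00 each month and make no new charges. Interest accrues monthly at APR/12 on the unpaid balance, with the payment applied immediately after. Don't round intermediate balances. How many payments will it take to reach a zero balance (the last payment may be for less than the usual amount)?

10 payments

Monthly rate r = 22.7%/12 = 1.89167% = 0.0189167.
Recurrence: B ← B·(1+r) − €175.00.
Month 1: interest €28.77; balance after payment €1,374.52.
Month 2: interest €26.00; balance after payment €1,225.52.
Closed form: n = −ln(1 − rB₀/P)/ln(1+r) = −ln(0.83561)/ln(1.01892) ≈ 9.583, so the balance reaches zero during payment 10.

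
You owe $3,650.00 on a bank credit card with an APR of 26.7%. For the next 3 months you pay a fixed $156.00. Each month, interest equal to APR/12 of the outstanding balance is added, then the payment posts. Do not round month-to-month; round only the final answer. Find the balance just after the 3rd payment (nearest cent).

$3,420.61

Monthly rate r = 26.7%/12 = 2.225% = 0.02225.
Each month: B ← B·(1+r) − $156.00.
Month 1: interest $81.21; balance after payment $3,575.21.
Month 2: interest $79.55; balance after payment $3,498.76.
Month 3: interest $77.85; balance after payment $3,420.61.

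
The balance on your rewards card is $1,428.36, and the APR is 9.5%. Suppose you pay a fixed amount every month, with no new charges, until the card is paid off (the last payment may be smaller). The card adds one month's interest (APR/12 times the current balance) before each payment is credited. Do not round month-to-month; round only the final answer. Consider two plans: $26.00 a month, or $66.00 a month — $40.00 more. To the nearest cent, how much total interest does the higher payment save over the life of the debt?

Monthly rate r = 9.5%/12 = 0.791667% = 0.00791667.
At $26.00/mo: n = ⌈−ln(1 − rB₀/P)/ln(1+r)⌉ = 73 payments (last $10.01); total interest = total paid − $1,428.36 = $453.65.
At $66.00/mo: 24 payments (last $55.01); total interest $144.65.
Interest saved = $453.65 − $144.65 = $309.00.

$309.00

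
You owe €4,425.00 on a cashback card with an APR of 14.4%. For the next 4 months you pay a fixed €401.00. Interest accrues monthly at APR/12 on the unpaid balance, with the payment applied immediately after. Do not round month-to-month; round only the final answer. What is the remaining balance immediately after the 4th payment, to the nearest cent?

Monthly rate r = 14.4%/12 = 1.2% = 0.012.
Each month: B ← B·(1+r) − €401.00.
Month 1: interest €53.10; balance after payment €4,077.10.
Month 2: interest €48.93; balance after payment €3,725.03.
Month 3: interest €44.70; balance after payment €3,368.73.
Month 4: interest €40.42; balance after payment €3,008.15.

€3,008.15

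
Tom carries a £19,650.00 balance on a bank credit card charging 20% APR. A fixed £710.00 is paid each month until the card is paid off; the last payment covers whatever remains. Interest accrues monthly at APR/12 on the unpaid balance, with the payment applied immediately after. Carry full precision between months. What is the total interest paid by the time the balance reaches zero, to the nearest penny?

£6,920.05

Monthly rate r = 20%/12 = 1.66667% = 0.0166667.
Payoff takes n = ⌈−ln(1 − rB₀/P)/ln(1+r)⌉ = ⌈37.421⌉ = 38 payments; the last is £300.05.
Total paid = 37·£710.00 + £300.05 = £26,570.05.
Total interest = total paid − principal = £26,570.05 − £19,650.00 = £6,920.05.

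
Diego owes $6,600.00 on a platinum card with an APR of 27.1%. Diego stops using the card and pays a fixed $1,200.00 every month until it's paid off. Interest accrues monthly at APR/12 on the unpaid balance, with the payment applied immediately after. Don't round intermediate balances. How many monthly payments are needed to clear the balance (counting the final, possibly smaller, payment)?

6 payments

Monthly rate r = 27.1%/12 = 2.25833% = 0.0225833.
Recurrence: B ← B·(1+r) − $1,200.00.
Month 1: interest $149.05; balance after payment $5,549.05.
Month 2: interest $125.32; balance after payment $4,474.37.
Month 3: interest $101.05; balance after payment $3,375.41.
Month 4: interest $76.23; balance after payment $2,251.64.
Month 5: interest $50.85; balance after payment $1,102.49.
Month 6: interest $24.90; balance after payment $0.00.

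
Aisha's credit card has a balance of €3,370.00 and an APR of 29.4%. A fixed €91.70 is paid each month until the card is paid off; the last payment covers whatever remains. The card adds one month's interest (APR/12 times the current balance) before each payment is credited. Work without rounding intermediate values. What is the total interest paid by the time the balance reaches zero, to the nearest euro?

Monthly rate r = 29.4%/12 = 2.45% = 0.0245.
Payoff takes n = ⌈−ln(1 − rB₀/P)/ln(1+r)⌉ = ⌈95.288⌉ = 96 payments; the last is €26.61.
Total paid = 95·€91.70 + €26.61 = €8,738.11.
Total interest = total paid − principal = €8,738.11 − €3,370.00 = €5,368.11.

€5,368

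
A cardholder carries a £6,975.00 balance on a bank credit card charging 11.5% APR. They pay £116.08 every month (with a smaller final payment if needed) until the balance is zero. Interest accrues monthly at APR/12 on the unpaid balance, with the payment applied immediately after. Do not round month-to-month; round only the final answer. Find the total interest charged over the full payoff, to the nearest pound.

£3,463

Monthly rate r = 11.5%/12 = 0.958333% = 0.00958333.
Payoff takes n = ⌈−ln(1 − rB₀/P)/ln(1+r)⌉ = ⌈89.922⌉ = 90 payments; the last is £107.07.
Total paid = 89·£116.08 + £107.07 = £10,438.19.
Total interest = total paid − principal = £10,438.19 − £6,975.00 = £3,463.19.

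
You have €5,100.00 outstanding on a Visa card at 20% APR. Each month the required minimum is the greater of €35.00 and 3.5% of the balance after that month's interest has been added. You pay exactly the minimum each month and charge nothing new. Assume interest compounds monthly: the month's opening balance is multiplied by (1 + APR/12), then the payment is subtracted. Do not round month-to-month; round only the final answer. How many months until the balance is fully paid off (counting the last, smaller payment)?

Monthly rate r = 20%/12 = 1.66667% = 0.0166667.
While 3.5% of the post-interest balance exceeds €35.00, each month B ← (B·(1+r))·(1 − 0.035), i.e. B shrinks by the factor (1+r)·0.965 = 0.98108.
This holds for months 1–87. Entering month 88 the balance is €968.24; 3.5% of the post-interest balance is now below €35.00, so the flat €35.00 minimum applies from here.
From month 88 a fixed €35.00 at rate r clears €968.24 in 38 more payments. Total: 87 + 38 = 125 months.

125 months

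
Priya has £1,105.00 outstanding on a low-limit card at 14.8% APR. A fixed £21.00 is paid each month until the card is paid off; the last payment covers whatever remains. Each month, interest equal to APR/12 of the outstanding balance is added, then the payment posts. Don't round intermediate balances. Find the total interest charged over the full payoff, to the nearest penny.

Monthly rate r = 14.8%/12 = 1.23333% = 0.0123333.
Payoff takes n = ⌈−ln(1 − rB₀/P)/ln(1+r)⌉ = ⌈85.404⌉ = 86 payments; the last is £8.52.
Total paid = 85·£21.00 + £8.52 = £1,793.52.
Total interest = total paid − principal = £1,793.52 − £1,105.00 = £688.52.

£688.52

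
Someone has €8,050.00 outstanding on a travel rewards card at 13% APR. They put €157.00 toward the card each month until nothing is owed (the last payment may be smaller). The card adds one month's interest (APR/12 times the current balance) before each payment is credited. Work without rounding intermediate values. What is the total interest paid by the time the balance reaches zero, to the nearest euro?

€3,763

Monthly rate r = 13%/12 = 1.08333% = 0.0108333.
Payoff takes n = ⌈−ln(1 − rB₀/P)/ln(1+r)⌉ = ⌈75.241⌉ = 76 payments; the last is €38.05.
Total paid = 75·€157.00 + €38.05 = €11,813.05.
Total interest = total paid − principal = €11,813.05 − €8,050.00 = €3,763.05.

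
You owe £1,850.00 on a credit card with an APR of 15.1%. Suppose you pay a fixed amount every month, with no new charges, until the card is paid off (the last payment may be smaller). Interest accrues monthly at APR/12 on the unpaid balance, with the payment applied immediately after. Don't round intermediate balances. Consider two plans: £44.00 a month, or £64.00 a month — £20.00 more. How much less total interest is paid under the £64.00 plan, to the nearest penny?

£335.63

Monthly rate r = 15.1%/12 = 1.25833% = 0.0125833.
At £44.00/mo: n = ⌈−ln(1 − rB₀/P)/ln(1+r)⌉ = 61 payments (last £9.76); total interest = total paid − £1,850.00 = £799.76.
At £64.00/mo: 37 payments (last £10.13); total interest £464.13.
Interest saved = £799.76 − £464.13 = £335.63.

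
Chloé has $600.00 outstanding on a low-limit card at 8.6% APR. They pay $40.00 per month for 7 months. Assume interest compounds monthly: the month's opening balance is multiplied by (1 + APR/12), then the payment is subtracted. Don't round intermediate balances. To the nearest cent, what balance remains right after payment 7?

$344.66

Monthly rate r = 8.6%/12 = 0.716667% = 0.00716667.
Each month: B ← B·(1+r) − $40.00.
Month 1: interest $4.30; balance after payment $564.30.
Month 2: interest $4.04; balance after payment $528.34.
Month 3: interest $3.79; balance after payment $492.13.
Month 4: interest $3.53; balance after payment $455.66.
Month 5: interest $3.27; balance after payment $418.92.
Month 6: interest $3.00; balance after payment $381.93.
Month 7: interest $2.74; balance after payment $344.66.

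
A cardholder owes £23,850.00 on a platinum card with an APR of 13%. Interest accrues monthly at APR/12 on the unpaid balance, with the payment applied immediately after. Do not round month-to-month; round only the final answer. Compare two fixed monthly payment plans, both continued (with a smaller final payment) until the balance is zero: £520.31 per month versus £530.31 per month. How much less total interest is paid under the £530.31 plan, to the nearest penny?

Monthly rate r = 13%/12 = 1.08333% = 0.0108333.
At £520.31/mo: n = ⌈−ln(1 − rB₀/P)/ln(1+r)⌉ = 64 payments (last £362.70); total interest = total paid − £23,850.00 = £9,292.23.
At £530.31/mo: 62 payments (last £522.68); total interest £9,021.59.
Interest saved = £9,292.23 − £9,021.59 = £270.64.

£270.64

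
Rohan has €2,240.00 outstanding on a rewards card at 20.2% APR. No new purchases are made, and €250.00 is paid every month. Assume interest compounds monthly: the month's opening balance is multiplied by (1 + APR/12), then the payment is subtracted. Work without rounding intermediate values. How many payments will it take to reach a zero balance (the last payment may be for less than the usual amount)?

10 payments

Monthly rate r = 20.2%/12 = 1.68333% = 0.0168333.
Recurrence: B ← B·(1+r) − €250.00.
Month 1: interest €37.71; balance after payment €2,027.71.
Month 2: interest €34.13; balance after payment €1,811.84.
Closed form: n = −ln(1 − rB₀/P)/ln(1+r) = −ln(0.84917)/ln(1.01683) ≈ 9.794, so the balance reaches zero during payment 10.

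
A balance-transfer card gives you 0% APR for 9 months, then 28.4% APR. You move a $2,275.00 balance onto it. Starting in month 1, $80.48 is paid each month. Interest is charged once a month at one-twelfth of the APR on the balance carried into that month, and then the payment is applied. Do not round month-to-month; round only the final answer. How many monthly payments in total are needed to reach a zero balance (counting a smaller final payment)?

36 months

Promo months 1–9 at r₀ = 0%/12 = 0; months 10+ at r₁ = 28.4%/12 = 0.0236667.
After month 9 (no interest yet): B = $2,275.00 − 9·$80.48 = $1,550.68.
Then at r₁ with $80.48/mo: n₂ = −ln(1 − r₁·B/P)/ln(1+r₁) ≈ 26.03 → 27 more payments.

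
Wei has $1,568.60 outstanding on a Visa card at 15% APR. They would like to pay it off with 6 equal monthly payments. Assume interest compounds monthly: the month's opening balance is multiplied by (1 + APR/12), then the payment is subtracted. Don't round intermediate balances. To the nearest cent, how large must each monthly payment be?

$272.99

Monthly rate r = 15%/12 = 1.25% = 0.0125.
Level-payment amortization: P = B₀·r / (1 − (1+r)^(−n)) = 1568.60·0.0125 / (1 − 1.0125^(−6)).
Denominator 1 − (1+r)^(−6) = 0.071825124.
P = 19.6075 / 0.071825124 ≈ 272.99.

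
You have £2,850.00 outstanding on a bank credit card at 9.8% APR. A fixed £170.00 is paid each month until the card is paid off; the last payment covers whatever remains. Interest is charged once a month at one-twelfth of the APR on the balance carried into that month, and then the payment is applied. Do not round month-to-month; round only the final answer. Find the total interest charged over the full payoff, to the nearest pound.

£228

Monthly rate r = 9.8%/12 = 0.816667% = 0.00816667.
Payoff takes n = ⌈−ln(1 − rB₀/P)/ln(1+r)⌉ = ⌈18.103⌉ = 19 payments; the last is £17.52.
Total paid = 18·£170.00 + £17.52 = £3,077.52.
Total interest = total paid − principal = £3,077.52 − £2,850.00 = £227.52.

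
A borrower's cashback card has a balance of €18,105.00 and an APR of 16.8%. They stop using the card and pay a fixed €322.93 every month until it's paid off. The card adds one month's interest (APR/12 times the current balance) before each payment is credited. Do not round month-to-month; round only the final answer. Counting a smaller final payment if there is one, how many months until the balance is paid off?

111 payments

Monthly rate r = 16.8%/12 = 1.4% = 0.014.
Recurrence: B ← B·(1+r) − €322.93.
Month 1: interest €253.47; balance after payment €18,035.54.
Month 2: interest €252.50; balance after payment €17,965.11.
Closed form: n = −ln(1 − rB₀/P)/ln(1+r) = −ln(0.21509)/ln(1.014) ≈ 110.530, so the balance reaches zero during payment 111.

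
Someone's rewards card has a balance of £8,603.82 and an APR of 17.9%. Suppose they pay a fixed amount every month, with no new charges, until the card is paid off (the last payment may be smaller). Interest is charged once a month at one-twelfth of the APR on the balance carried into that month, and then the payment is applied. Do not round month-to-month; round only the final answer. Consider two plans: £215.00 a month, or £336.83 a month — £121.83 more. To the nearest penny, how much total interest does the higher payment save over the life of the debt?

Monthly rate r = 17.9%/12 = 1.49167% = 0.0149167.
At £215.00/mo: n = ⌈−ln(1 − rB₀/P)/ln(1+r)⌉ = 62 payments (last £79.54); total interest = total paid − £8,603.82 = £4,590.72.
At £336.83/mo: 33 payments (last £134.37); total interest £2,309.11.
Interest saved = £4,590.72 − £2,309.11 = £2,281.61.

£2,281.61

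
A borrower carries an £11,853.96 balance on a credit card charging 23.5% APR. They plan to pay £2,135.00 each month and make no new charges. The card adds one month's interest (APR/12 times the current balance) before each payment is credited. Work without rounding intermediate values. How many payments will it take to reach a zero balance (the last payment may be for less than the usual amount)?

Monthly rate r = 23.5%/12 = 1.95833% = 0.0195833.
Recurrence: B ← B·(1+r) − £2,135.00.
Month 1: interest £232.14; balance after payment £9,951.10.
Month 2: interest £194.88; balance after payment £8,010.98.
Month 3: interest £156.88; balance after payment £6,032.86.
Month 4: interest £118.14; balance after payment £4,016.00.
Month 5: interest £78.65; balance after payment £1,959.65.
Month 6: interest £38.38; balance after payment £0.00.

6 payments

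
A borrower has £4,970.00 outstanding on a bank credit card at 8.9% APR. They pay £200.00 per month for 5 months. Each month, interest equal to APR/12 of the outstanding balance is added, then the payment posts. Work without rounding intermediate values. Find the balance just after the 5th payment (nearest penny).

Monthly rate r = 8.9%/12 = 0.741667% = 0.00741667.
Each month: B ← B·(1+r) − £200.00.
Month 1: interest £36.86; balance after payment £4,806.86.
Month 2: interest £35.65; balance after payment £4,642.51.
Month 3: interest £34.43; balance after payment £4,476.94.
Month 4: interest £33.20; balance after payment £4,310.15.
Month 5: interest £31.97; balance after payment £4,142.11.

£4,142.11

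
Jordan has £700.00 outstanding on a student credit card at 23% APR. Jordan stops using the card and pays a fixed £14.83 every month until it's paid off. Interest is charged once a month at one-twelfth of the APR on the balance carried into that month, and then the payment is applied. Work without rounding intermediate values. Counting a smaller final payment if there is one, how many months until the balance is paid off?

124 months

Monthly rate r = 23%/12 = 1.91667% = 0.0191667.
Recurrence: B ← B·(1+r) − £14.83.
Month 1: interest £13.42; balance after payment £698.59.
Month 2: interest £13.39; balance after payment £697.15.
Closed form: n = −ln(1 − rB₀/P)/ln(1+r) = −ln(0.095302)/ln(1.01917) ≈ 123.817, so the balance reaches zero during payment 124.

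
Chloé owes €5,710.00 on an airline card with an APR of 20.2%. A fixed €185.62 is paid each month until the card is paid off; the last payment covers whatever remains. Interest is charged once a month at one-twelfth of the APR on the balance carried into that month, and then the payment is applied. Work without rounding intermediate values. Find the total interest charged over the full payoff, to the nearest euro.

Monthly rate r = 20.2%/12 = 1.68333% = 0.0168333.
Payoff takes n = ⌈−ln(1 − rB₀/P)/ln(1+r)⌉ = ⌈43.697⌉ = 44 payments; the last is €129.71.
Total paid = 43·€185.62 + €129.71 = €8,111.37.
Total interest = total paid − principal = €8,111.37 − €5,710.00 = €2,401.37.

€2,401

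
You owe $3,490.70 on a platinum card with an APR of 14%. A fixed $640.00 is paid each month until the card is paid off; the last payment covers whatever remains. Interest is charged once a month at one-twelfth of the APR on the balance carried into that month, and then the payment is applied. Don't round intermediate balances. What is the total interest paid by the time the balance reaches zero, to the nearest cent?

Monthly rate r = 14%/12 = 1.16667% = 0.0116667.
Payoff takes n = ⌈−ln(1 − rB₀/P)/ln(1+r)⌉ = ⌈5.668⌉ = 6 payments; the last is $428.53.
Total paid = 5·$640.00 + $428.53 = $3,628.53.
Total interest = total paid − principal = $3,628.53 − $3,490.70 = $137.83.

$137.83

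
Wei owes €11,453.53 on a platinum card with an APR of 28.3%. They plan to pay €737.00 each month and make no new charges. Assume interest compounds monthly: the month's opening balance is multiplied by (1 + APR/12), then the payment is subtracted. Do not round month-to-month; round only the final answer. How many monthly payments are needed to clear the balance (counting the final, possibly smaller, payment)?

Monthly rate r = 28.3%/12 = 2.35833% = 0.0235833.
Recurrence: B ← B·(1+r) − €737.00.
Month 1: interest €270.11; balance after payment €10,986.64.
Month 2: interest €259.10; balance after payment €10,508.74.
Closed form: n = −ln(1 − rB₀/P)/ln(1+r) = −ln(0.6335)/ln(1.02358) ≈ 19.584, so the balance reaches zero during payment 20.

20 payments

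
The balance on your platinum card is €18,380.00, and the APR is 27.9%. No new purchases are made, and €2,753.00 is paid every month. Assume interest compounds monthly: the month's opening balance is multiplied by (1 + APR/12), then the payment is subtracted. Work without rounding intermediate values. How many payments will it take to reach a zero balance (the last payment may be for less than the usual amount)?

Monthly rate r = 27.9%/12 = 2.325% = 0.02325.
Recurrence: B ← B·(1+r) − €2,753.00.
Month 1: interest €427.33; balance after payment €16,054.33.
Month 2: interest €373.26; balance after payment €13,674.60.
Closed form: n = −ln(1 − rB₀/P)/ln(1+r) = −ln(0.84477)/ln(1.02325) ≈ 7.339, so the balance reaches zero during payment 8.

8 payments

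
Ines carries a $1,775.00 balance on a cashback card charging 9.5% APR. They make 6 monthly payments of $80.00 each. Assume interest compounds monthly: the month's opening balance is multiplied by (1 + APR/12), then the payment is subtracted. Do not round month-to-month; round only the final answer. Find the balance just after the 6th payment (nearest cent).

Monthly rate r = 9.5%/12 = 0.791667% = 0.00791667.
Each month: B ← B·(1+r) − $80.00.
Month 1: interest $14.05; balance after payment $1,709.05.
Month 2: interest $13.53; balance after payment $1,642.58.
Month 3: interest $13.00; balance after payment $1,575.59.
Month 4: interest $12.47; balance after payment $1,508.06.
Month 5: interest $11.94; balance after payment $1,440.00.
Month 6: interest $11.40; balance after payment $1,371.40.

$1,371.40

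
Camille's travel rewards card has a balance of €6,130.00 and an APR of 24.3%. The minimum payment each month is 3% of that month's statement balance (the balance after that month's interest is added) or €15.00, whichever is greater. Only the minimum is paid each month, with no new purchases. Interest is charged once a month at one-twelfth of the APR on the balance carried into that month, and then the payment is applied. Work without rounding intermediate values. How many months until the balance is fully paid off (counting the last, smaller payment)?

Monthly rate r = 24.3%/12 = 2.025% = 0.02025.
While 3% of the post-interest balance exceeds €15.00, each month B ← (B·(1+r))·(1 − 0.03), i.e. B shrinks by the factor (1+r)·0.97 = 0.98964.
This holds for months 1–243. Entering month 244 the balance is €488.31; 3% of the post-interest balance is now below €15.00, so the flat €15.00 minimum applies from here.
From month 244 a fixed €15.00 at rate r clears €488.31 in 54 more payments. Total: 243 + 54 = 297 months.

297 months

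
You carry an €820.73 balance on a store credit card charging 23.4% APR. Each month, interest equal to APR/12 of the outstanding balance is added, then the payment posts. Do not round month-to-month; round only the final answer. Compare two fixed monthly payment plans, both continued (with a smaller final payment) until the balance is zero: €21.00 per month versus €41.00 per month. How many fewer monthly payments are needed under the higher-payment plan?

Monthly rate r = 23.4%/12 = 1.95% = 0.0195.
At €21.00/mo: n = ⌈−ln(1 − rB₀/P)/ln(1+r)⌉ = 75 payments (last €7.46); total interest = total paid − €820.73 = €740.73.
At €41.00/mo: 26 payments (last €25.69); total interest €229.96.
Payments saved = 75 − 26 = 49.

49 fewer payments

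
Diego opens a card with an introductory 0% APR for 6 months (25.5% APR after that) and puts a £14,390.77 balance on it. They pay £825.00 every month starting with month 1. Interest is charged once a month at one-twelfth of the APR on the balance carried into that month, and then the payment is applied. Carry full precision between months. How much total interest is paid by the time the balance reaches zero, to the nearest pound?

Promo months 1–6 at r₀ = 0%/12 = 0; months 7+ at r₁ = 25.5%/12 = 0.02125.
After month 6 (no interest yet): B = £14,390.77 − 6·£825.00 = £9,440.77.
Then at r₁ with £825.00/mo: n₂ = −ln(1 − r₁·B/P)/ln(1+r₁) ≈ 13.25 → 14 more payments.
Total paid = 19·£825.00 + £208.11 = £15,883.11; interest = £15,883.11 − £14,390.77 = £1,492.34.

£1,492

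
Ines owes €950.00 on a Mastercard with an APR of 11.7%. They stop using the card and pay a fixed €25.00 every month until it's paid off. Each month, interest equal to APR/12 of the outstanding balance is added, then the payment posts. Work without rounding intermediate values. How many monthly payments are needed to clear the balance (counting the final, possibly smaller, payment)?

Monthly rate r = 11.7%/12 = 0.975% = 0.00975.
Recurrence: B ← B·(1+r) − €25.00.
Month 1: interest €9.26; balance after payment €934.26.
Month 2: interest €9.11; balance after payment €918.37.
Closed form: n = −ln(1 − rB₀/P)/ln(1+r) = −ln(0.6295)/ln(1.00975) ≈ 47.701, so the balance reaches zero during payment 48.

48 payments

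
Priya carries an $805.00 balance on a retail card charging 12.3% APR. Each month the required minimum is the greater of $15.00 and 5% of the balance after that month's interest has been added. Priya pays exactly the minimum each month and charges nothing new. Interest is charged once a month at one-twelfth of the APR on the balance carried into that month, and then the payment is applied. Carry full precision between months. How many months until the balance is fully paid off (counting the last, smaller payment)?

47 months

Monthly rate r = 12.3%/12 = 1.025% = 0.01025.
While 5% of the post-interest balance exceeds $15.00, each month B ← (B·(1+r))·(1 − 0.05), i.e. B shrinks by the factor (1+r)·0.95 = 0.95974.
This holds for months 1–25. Entering month 26 the balance is $288.14; 5% of the post-interest balance is now below $15.00, so the flat $15.00 minimum applies from here.
From month 26 a fixed $15.00 at rate r clears $288.14 in 22 more payments. Total: 25 + 22 = 47 months.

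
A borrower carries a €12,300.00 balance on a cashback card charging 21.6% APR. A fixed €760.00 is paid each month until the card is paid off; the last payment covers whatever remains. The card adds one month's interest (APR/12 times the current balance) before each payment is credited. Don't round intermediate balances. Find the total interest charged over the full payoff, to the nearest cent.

€2,370.91

Monthly rate r = 21.6%/12 = 1.8% = 0.018.
Payoff takes n = ⌈−ln(1 − rB₀/P)/ln(1+r)⌉ = ⌈19.302⌉ = 20 payments; the last is €230.91.
Total paid = 19·€760.00 + €230.91 = €14,670.91.
Total interest = total paid − principal = €14,670.91 − €12,300.00 = €2,370.91.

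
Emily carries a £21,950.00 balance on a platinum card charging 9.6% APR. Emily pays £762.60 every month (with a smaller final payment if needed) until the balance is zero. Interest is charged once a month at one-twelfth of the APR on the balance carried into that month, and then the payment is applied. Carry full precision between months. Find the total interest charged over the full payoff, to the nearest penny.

£3,097.45

Monthly rate r = 9.6%/12 = 0.8% = 0.008.
Payoff takes n = ⌈−ln(1 − rB₀/P)/ln(1+r)⌉ = ⌈32.844⌉ = 33 payments; the last is £644.25.
Total paid = 32·£762.60 + £644.25 = £25,047.45.
Total interest = total paid − principal = £25,047.45 − £21,950.00 = £3,097.45.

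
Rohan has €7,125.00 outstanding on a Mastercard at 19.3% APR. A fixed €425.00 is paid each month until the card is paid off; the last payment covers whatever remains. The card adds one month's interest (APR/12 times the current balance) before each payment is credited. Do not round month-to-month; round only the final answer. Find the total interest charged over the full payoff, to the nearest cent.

Monthly rate r = 19.3%/12 = 1.60833% = 0.0160833.
Payoff takes n = ⌈−ln(1 − rB₀/P)/ln(1+r)⌉ = ⌈19.693⌉ = 20 payments; the last is €295.20.
Total paid = 19·€425.00 + €295.20 = €8,370.20.
Total interest = total paid − principal = €8,370.20 − €7,125.00 = €1,245.20.

€1,245.20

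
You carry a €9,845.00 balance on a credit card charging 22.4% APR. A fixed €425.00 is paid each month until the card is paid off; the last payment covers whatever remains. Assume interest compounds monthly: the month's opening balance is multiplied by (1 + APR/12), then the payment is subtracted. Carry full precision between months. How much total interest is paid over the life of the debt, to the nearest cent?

Monthly rate r = 22.4%/12 = 1.86667% = 0.0186667.
Payoff takes n = ⌈−ln(1 − rB₀/P)/ln(1+r)⌉ = ⌈30.623⌉ = 31 payments; the last is €265.53.
Total paid = 30·€425.00 + €265.53 = €13,015.53.
Total interest = total paid − principal = €13,015.53 − €9,845.00 = €3,170.53.

€3,170.53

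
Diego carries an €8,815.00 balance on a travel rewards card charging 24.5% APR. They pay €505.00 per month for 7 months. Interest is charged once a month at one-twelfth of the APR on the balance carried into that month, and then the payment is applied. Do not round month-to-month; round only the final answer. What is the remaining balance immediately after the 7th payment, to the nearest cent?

Monthly rate r = 24.5%/12 = 2.04167% = 0.0204167.
Each month: B ← B·(1+r) − €505.00.
Month 1: interest €179.97; balance after payment €8,489.97.
Month 2: interest €173.34; balance after payment €8,158.31.
Month 3: interest €166.57; balance after payment €7,819.88.
Month 4: interest €159.66; balance after payment €7,474.53.
Month 5: interest €152.61; balance after payment €7,122.14.
Month 6: interest €145.41; balance after payment €6,762.55.
Month 7: interest €138.07; balance after payment €6,395.62.

€6,395.62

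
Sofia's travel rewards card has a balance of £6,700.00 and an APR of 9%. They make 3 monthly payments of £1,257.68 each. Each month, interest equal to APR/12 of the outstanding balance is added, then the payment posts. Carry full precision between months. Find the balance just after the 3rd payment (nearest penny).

£3,050.47

Monthly rate r = 9%/12 = 0.75% = 0.0075.
Each month: B ← B·(1+r) − £1,257.68.
Month 1: interest £50.25; balance after payment £5,492.57.
Month 2: interest £41.19; balance after payment £4,276.08.
Month 3: interest £32.07; balance after payment £3,050.47.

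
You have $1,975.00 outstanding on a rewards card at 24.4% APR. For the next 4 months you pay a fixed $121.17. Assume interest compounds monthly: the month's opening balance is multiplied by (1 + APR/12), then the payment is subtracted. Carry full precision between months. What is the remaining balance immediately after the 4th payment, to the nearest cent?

$1,640.94

Monthly rate r = 24.4%/12 = 2.03333% = 0.0203333.
Each month: B ← B·(1+r) − $121.17.
Month 1: interest $40.16; balance after payment $1,893.99.
Month 2: interest $38.51; balance after payment $1,811.33.
Month 3: interest $36.83; balance after payment $1,726.99.
Month 4: interest $35.12; balance after payment $1,640.94.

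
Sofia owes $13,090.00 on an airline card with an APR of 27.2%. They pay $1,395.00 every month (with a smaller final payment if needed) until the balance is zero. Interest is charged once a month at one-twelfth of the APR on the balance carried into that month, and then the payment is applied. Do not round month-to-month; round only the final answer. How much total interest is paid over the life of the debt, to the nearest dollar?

$1,797

Monthly rate r = 27.2%/12 = 2.26667% = 0.0226667.
Payoff takes n = ⌈−ln(1 − rB₀/P)/ln(1+r)⌉ = ⌈10.669⌉ = 11 payments; the last is $937.10.
Total paid = 10·$1,395.00 + $937.10 = $14,887.10.
Total interest = total paid − principal = $14,887.10 − $13,090.00 = $1,797.10.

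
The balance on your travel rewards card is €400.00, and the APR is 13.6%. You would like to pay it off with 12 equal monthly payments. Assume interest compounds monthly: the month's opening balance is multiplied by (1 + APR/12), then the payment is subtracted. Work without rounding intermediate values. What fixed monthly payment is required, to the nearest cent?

Monthly rate r = 13.6%/12 = 1.13333% = 0.0113333.
Level-payment amortization: P = B₀·r / (1 − (1+r)^(−n)) = 400.00·0.0113333 / (1 − 1.01133^(−12)).
Denominator 1 − (1+r)^(−12) = 0.126489481.
P = 4.53333 / 0.126489481 ≈ 35.84.

€35.84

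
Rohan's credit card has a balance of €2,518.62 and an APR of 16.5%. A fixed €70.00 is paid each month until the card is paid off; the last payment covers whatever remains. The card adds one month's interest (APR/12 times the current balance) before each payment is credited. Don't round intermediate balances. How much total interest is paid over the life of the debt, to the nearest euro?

€981

Monthly rate r = 16.5%/12 = 1.375% = 0.01375.
Payoff takes n = ⌈−ln(1 − rB₀/P)/ln(1+r)⌉ = ⌈49.989⌉ = 50 payments; the last is €69.21.
Total paid = 49·€70.00 + €69.21 = €3,499.21.
Total interest = total paid − principal = €3,499.21 − €2,518.62 = €980.59.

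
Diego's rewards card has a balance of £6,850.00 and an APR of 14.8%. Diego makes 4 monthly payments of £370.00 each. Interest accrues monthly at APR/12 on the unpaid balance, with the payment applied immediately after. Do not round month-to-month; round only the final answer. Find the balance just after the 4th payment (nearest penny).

£5,686.63

Monthly rate r = 14.8%/12 = 1.23333% = 0.0123333.
Each month: B ← B·(1+r) − £370.00.
Month 1: interest £84.48; balance after payment £6,564.48.
Month 2: interest £80.96; balance after payment £6,275.45.
Month 3: interest £77.40; balance after payment £5,982.84.
Month 4: interest £73.79; balance after payment £5,686.63.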